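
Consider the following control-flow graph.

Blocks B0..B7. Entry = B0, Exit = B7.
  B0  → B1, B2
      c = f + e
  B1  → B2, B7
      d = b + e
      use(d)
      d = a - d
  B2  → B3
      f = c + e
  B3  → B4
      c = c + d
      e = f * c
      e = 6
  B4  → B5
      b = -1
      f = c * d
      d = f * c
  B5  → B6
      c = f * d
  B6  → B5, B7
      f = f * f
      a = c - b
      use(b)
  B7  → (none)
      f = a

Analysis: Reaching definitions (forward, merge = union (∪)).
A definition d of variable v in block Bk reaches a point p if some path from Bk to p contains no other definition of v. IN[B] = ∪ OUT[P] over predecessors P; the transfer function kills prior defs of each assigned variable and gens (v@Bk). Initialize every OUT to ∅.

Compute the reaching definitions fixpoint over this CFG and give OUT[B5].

Converged values:
  B0: | IN={} | OUT={c@B0}
  B1: | IN={c@B0} | OUT={c@B0, d@B1}
  B2: | IN={c@B0, d@B1} | OUT={c@B0, d@B1, f@B2}
  B3: | IN={c@B0, d@B1, f@B2} | OUT={c@B3, d@B1, e@B3, f@B2}
  B4: | IN={c@B3, d@B1, e@B3, f@B2} | OUT={b@B4, c@B3, d@B4, e@B3, f@B4}
  B5: | IN={a@B6, b@B4, c@B3, c@B5, d@B4, e@B3, f@B4, f@B6} | OUT={a@B6, b@B4, c@B5, d@B4, e@B3, f@B4, f@B6}
  B6: | IN={a@B6, b@B4, c@B5, d@B4, e@B3, f@B4, f@B6} | OUT={a@B6, b@B4, c@B5, d@B4, e@B3, f@B6}
  B7: | IN={a@B6, b@B4, c@B0, c@B5, d@B1, d@B4, e@B3, f@B6} | OUT={a@B6, b@B4, c@B0, c@B5, d@B1, d@B4, e@B3, f@B7}

Merge at B5: IN[B5] = OUT[B4] ⊔ OUT[B6] = {a@B6, b@B4, c@B3, c@B5, d@B4, e@B3, f@B4, f@B6}
Applying B5's transfer function to that IN value gives OUT[B5] (row B5 above).

Answer: {a@B6, b@B4, c@B5, d@B4, e@B3, f@B4, f@B6}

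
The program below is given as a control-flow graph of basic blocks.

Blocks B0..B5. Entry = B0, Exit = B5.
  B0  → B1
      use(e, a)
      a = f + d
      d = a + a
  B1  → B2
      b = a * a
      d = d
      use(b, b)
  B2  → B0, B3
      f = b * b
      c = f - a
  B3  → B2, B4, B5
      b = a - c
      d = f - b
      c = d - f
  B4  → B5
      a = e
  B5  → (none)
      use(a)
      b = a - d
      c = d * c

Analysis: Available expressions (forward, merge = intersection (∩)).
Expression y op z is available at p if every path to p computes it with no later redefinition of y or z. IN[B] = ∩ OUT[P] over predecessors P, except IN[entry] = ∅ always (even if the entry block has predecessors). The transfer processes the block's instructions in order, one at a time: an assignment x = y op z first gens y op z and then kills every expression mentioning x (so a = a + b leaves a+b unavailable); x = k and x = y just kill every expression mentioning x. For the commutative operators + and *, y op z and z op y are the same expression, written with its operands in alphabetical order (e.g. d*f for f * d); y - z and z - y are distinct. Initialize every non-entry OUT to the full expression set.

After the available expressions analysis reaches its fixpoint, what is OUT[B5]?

Fixpoint table:
  B0:   IN={}   OUT={a+a}
  B1:   IN={a+a}   OUT={a*a, a+a}
  B2:   IN={a*a, a+a}   OUT={a*a, a+a, b*b, f-a}
  B3:   IN={a*a, a+a, b*b, f-a}   OUT={a*a, a+a, d-f, f-a, f-b}
  B4:   IN={a*a, a+a, d-f, f-a, f-b}   OUT={d-f, f-b}
  B5:   IN={d-f, f-b}   OUT={a-d, d-f}

Merge at B5: IN[B5] = OUT[B3] ∩ OUT[B4] = {d-f, f-b}
Applying B5's transfer function to that IN value gives OUT[B5] (row B5 above).

Answer: {a-d, d-f}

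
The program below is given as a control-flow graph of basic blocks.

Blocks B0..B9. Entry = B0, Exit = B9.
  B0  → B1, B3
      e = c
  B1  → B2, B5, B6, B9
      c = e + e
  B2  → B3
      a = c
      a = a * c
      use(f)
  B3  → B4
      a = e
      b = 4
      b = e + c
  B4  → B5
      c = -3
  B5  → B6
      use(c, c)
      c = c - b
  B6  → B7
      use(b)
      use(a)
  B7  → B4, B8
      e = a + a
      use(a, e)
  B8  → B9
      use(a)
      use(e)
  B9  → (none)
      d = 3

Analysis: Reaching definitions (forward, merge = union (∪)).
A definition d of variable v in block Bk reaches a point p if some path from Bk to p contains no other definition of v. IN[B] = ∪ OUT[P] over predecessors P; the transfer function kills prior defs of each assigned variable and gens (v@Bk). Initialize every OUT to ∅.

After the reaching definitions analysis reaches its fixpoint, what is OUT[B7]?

Converged values:
  B0: | IN={} | OUT={e@B0}
  B1: | IN={e@B0} | OUT={c@B1, e@B0}
  B2: | IN={c@B1, e@B0} | OUT={a@B2, c@B1, e@B0}
  B3: | IN={a@B2, c@B1, e@B0} | OUT={a@B3, b@B3, c@B1, e@B0}
  B4: | IN={a@B3, b@B3, c@B1, c@B5, e@B0, e@B7} | OUT={a@B3, b@B3, c@B4, e@B0, e@B7}
  B5: | IN={a@B3, b@B3, c@B1, c@B4, e@B0, e@B7} | OUT={a@B3, b@B3, c@B5, e@B0, e@B7}
  B6: | IN={a@B3, b@B3, c@B1, c@B5, e@B0, e@B7} | OUT={a@B3, b@B3, c@B1, c@B5, e@B0, e@B7}
  B7: | IN={a@B3, b@B3, c@B1, c@B5, e@B0, e@B7} | OUT={a@B3, b@B3, c@B1, c@B5, e@B7}
  B8: | IN={a@B3, b@B3, c@B1, c@B5, e@B7} | OUT={a@B3, b@B3, c@B1, c@B5, e@B7}
  B9: | IN={a@B3, b@B3, c@B1, c@B5, e@B0, e@B7} | OUT={a@B3, b@B3, c@B1, c@B5, d@B9, e@B0, e@B7}

Merge at B7: IN[B7] = OUT[B6] = {a@B3, b@B3, c@B1, c@B5, e@B0, e@B7}
Applying B7's transfer function to that IN value gives OUT[B7] (row B7 above).

Answer: {a@B3, b@B3, c@B1, c@B5, e@B7}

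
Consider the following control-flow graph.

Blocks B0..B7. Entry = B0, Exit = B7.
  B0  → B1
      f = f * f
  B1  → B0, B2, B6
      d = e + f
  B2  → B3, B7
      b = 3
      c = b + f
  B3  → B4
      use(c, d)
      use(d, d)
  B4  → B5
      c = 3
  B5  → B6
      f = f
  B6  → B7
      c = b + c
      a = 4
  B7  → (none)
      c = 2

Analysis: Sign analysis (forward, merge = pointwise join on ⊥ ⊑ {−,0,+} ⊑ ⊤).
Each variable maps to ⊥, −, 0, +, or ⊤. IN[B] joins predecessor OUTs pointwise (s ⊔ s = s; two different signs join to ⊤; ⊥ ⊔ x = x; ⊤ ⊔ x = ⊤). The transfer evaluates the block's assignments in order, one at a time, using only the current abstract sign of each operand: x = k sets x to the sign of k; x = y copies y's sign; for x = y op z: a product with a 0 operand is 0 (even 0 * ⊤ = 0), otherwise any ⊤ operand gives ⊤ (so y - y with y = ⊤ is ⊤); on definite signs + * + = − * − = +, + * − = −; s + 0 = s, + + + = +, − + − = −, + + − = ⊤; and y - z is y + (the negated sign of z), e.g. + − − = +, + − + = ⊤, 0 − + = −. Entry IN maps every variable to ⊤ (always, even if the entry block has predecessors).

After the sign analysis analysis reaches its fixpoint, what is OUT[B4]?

Converged values:
  B0: | IN=(all ⊤) | OUT=(all ⊤)
  B1: | IN=(all ⊤) | OUT=(all ⊤)
  B2: | IN=(all ⊤) | OUT={b:+; rest ⊤}
  B3: | IN={b:+; rest ⊤} | OUT={b:+; rest ⊤}
  B4: | IN={b:+; rest ⊤} | OUT={b:+, c:+; rest ⊤}
  B5: | IN={b:+, c:+; rest ⊤} | OUT={b:+, c:+; rest ⊤}
  B6: | IN=(all ⊤) | OUT={a:+; rest ⊤}
  B7: | IN=(all ⊤) | OUT={c:+; rest ⊤}

Merge at B4: IN[B4] = OUT[B3] = {a: ⊤, b: +, c: ⊤, d: ⊤, e: ⊤, f: ⊤}
Applying B4's transfer function to that IN value gives OUT[B4] (row B4 above).

Answer: {a: ⊤, b: +, c: +, d: ⊤, e: ⊤, f: ⊤}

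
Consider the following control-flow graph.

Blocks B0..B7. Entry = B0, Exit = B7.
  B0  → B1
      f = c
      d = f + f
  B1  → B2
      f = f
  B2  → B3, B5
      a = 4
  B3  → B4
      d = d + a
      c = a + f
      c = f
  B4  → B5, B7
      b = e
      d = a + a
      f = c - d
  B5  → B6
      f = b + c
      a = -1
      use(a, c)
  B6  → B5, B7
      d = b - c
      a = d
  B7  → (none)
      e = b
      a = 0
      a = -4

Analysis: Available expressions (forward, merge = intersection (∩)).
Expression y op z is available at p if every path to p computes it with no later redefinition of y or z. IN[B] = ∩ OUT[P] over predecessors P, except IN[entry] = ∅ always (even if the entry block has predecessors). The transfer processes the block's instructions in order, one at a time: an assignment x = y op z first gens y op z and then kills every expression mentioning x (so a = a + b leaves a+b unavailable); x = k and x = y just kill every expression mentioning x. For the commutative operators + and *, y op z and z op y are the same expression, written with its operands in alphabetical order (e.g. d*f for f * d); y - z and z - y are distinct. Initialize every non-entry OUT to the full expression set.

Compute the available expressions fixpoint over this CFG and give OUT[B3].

Per-block solution:
  B0: | IN={} | OUT={f+f}
  B1: | IN={f+f} | OUT={}
  B2: | IN={} | OUT={}
  B3: | IN={} | OUT={a+f}
  B4: | IN={a+f} | OUT={a+a, c-d}
  B5: | IN={} | OUT={b+c}
  B6: | IN={b+c} | OUT={b+c, b-c}
  B7: | IN={} | OUT={}

Merge at B3: IN[B3] = OUT[B2] = {}
Applying B3's transfer function to that IN value gives OUT[B3] (row B3 above).

Answer: {a+f}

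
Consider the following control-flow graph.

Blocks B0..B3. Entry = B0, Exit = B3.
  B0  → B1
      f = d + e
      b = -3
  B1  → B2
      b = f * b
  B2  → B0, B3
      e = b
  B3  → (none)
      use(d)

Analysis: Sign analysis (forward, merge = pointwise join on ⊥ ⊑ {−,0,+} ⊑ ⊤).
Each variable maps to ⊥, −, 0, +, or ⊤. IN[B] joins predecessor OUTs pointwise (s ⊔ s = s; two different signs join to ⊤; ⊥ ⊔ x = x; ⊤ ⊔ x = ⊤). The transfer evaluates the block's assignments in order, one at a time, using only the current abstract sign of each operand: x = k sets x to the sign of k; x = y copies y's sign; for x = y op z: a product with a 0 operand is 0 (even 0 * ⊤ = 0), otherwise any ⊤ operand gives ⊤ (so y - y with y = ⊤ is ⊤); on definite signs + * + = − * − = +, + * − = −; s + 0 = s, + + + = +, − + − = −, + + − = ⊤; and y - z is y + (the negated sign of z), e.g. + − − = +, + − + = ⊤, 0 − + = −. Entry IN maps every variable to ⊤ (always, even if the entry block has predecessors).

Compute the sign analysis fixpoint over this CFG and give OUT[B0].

Fixpoint table:
  B0: | IN=(all ⊤) | OUT={b:-; rest ⊤}
  B1: | IN={b:-; rest ⊤} | OUT=(all ⊤)
  B2: | IN=(all ⊤) | OUT=(all ⊤)
  B3: | IN=(all ⊤) | OUT=(all ⊤)

Merge at B0 (entry node, so the boundary value (all ⊤) is joined with the incoming edge(s)): IN[B0] = (all ⊤) ⊔ OUT[B2] = {a: ⊤, b: ⊤, c: ⊤, d: ⊤, e: ⊤, f: ⊤}
Applying B0's transfer function to that IN value gives OUT[B0] (row B0 above).

Answer: {a: ⊤, b: -, c: ⊤, d: ⊤, e: ⊤, f: ⊤}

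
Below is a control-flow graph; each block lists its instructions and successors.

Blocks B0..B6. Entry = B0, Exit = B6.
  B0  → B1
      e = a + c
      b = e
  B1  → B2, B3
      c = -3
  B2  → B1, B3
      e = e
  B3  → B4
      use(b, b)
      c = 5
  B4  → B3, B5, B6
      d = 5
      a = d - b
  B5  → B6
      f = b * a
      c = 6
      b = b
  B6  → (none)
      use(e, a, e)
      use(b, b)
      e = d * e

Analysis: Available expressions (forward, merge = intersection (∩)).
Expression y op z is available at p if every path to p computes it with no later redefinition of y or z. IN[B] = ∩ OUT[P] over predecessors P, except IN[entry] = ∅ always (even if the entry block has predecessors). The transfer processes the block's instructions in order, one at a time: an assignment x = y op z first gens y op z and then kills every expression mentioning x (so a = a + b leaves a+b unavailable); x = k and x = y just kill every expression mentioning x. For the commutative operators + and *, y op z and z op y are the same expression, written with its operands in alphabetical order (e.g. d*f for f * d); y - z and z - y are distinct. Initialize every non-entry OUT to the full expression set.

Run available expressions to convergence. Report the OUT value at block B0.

Converged values:
  B0: | IN={} | OUT={a+c}
  B1: | IN={} | OUT={}
  B2: | IN={} | OUT={}
  B3: | IN={} | OUT={}
  B4: | IN={} | OUT={d-b}
  B5: | IN={d-b} | OUT={}
  B6: | IN={} | OUT={}

B0 is the boundary node: IN[B0] = {}
Applying B0's transfer function to that IN value gives OUT[B0] (row B0 above).

Answer: {a+c}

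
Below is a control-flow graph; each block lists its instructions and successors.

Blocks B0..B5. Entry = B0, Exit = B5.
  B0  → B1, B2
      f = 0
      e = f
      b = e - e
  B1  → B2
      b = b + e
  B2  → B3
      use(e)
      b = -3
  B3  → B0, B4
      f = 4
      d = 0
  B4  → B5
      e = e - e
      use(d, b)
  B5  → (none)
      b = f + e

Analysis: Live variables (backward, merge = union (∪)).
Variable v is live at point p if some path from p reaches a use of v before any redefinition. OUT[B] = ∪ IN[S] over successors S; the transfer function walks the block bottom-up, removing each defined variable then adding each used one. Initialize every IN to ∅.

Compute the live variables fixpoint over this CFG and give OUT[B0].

Fixpoint table:
  B0:   IN={}   OUT={b, e}
  B1:   IN={b, e}   OUT={e}
  B2:   IN={e}   OUT={b, e}
  B3:   IN={b, e}   OUT={b, d, e, f}
  B4:   IN={b, d, e, f}   OUT={e, f}
  B5:   IN={e, f}   OUT={}

Merge at B0: OUT[B0] = IN[B1] ⊔ IN[B2] = {b, e}

Answer: {b, e}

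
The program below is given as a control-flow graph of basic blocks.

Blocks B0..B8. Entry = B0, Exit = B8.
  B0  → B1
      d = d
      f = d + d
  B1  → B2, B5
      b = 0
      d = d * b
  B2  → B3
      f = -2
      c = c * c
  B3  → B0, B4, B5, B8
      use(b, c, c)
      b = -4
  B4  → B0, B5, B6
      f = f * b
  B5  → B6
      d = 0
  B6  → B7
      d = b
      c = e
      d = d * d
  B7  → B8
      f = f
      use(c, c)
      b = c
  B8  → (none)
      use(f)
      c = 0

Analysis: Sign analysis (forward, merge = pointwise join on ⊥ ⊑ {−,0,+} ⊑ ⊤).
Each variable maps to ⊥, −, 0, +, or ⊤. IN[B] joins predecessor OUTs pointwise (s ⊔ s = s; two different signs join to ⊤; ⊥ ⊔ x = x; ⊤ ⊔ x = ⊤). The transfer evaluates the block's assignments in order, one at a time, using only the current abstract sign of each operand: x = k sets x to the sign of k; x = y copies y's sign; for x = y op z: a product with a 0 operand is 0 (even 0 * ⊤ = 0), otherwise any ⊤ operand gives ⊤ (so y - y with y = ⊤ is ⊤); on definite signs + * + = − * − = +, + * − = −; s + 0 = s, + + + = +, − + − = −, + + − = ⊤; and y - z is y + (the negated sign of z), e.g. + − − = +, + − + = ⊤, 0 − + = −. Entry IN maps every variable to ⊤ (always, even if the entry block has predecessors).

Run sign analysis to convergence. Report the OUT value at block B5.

Converged values:
  B0:  IN=(all ⊤)  OUT=(all ⊤)
  B1:  IN=(all ⊤)  OUT={b:0, d:0; rest ⊤}
  B2:  IN={b:0, d:0; rest ⊤}  OUT={b:0, d:0, f:-; rest ⊤}
  B3:  IN={b:0, d:0, f:-; rest ⊤}  OUT={b:-, d:0, f:-; rest ⊤}
  B4:  IN={b:-, d:0, f:-; rest ⊤}  OUT={b:-, d:0, f:+; rest ⊤}
  B5:  IN={d:0; rest ⊤}  OUT={d:0; rest ⊤}
  B6:  IN={d:0; rest ⊤}  OUT=(all ⊤)
  B7:  IN=(all ⊤)  OUT=(all ⊤)
  B8:  IN=(all ⊤)  OUT={c:0; rest ⊤}

Merge at B5: IN[B5] = OUT[B1] ⊔ OUT[B3] ⊔ OUT[B4] = {a: ⊤, b: ⊤, c: ⊤, d: 0, e: ⊤, f: ⊤}
Applying B5's transfer function to that IN value gives OUT[B5] (row B5 above).

Answer: {a: ⊤, b: ⊤, c: ⊤, d: 0, e: ⊤, f: ⊤}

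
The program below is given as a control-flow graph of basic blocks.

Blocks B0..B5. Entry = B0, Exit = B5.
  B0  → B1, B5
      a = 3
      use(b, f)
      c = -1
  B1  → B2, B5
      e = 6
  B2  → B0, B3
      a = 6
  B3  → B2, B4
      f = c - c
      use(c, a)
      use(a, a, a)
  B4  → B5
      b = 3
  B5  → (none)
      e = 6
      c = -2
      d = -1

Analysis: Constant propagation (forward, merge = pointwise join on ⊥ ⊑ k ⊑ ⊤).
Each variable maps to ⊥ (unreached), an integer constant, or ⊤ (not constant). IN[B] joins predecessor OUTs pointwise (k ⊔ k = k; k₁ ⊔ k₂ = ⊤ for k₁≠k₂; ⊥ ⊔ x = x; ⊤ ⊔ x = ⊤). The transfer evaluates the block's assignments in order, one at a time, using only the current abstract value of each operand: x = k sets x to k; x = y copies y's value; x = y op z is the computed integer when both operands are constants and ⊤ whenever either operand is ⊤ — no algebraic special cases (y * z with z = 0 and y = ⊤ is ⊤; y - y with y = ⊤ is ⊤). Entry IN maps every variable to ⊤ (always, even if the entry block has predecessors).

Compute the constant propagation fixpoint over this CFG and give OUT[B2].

Answer: {a: 6, b: ⊤, c: -1, d: ⊤, e: 6, f: ⊤}

Working:
Converged values:
  B0:  IN=(all ⊤)  OUT={a:3, c:-1; rest ⊤}
  B1:  IN={a:3, c:-1; rest ⊤}  OUT={a:3, c:-1, e:6; rest ⊤}
  B2:  IN={c:-1, e:6; rest ⊤}  OUT={a:6, c:-1, e:6; rest ⊤}
  B3:  IN={a:6, c:-1, e:6; rest ⊤}  OUT={a:6, c:-1, e:6, f:0; rest ⊤}
  B4:  IN={a:6, c:-1, e:6, f:0; rest ⊤}  OUT={a:6, b:3, c:-1, e:6, f:0; rest ⊤}
  B5:  IN={c:-1; rest ⊤}  OUT={c:-2, d:-1, e:6; rest ⊤}

Merge at B2: IN[B2] = OUT[B1] ⊔ OUT[B3] = {a: ⊤, b: ⊤, c: -1, d: ⊤, e: 6, f: ⊤}
Applying B2's transfer function to that IN value gives OUT[B2] (row B2 above).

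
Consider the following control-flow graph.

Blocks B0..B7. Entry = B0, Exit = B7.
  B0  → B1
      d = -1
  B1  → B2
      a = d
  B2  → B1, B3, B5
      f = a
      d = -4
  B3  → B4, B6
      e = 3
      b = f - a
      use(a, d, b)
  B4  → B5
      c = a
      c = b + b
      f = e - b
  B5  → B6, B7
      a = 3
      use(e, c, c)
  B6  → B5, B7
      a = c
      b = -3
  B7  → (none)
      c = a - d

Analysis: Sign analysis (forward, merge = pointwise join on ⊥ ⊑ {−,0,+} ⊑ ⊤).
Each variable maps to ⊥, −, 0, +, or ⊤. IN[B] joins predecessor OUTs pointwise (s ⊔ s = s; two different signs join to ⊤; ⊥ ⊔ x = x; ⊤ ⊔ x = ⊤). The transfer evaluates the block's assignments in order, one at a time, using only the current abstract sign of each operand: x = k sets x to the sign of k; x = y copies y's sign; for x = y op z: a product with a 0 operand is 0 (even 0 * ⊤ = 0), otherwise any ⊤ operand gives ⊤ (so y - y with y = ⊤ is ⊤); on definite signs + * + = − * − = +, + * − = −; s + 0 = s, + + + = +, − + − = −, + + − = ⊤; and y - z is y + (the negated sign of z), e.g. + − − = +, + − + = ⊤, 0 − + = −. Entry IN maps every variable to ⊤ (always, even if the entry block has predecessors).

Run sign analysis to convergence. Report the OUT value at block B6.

Answer: {a: ⊤, b: -, c: ⊤, d: -, e: ⊤, f: ⊤}

Working:
Per-block solution:
  B0:  IN=(all ⊤)  OUT={d:-; rest ⊤}
  B1:  IN={d:-; rest ⊤}  OUT={a:-, d:-; rest ⊤}
  B2:  IN={a:-, d:-; rest ⊤}  OUT={a:-, d:-, f:-; rest ⊤}
  B3:  IN={a:-, d:-, f:-; rest ⊤}  OUT={a:-, d:-, e:+, f:-; rest ⊤}
  B4:  IN={a:-, d:-, e:+, f:-; rest ⊤}  OUT={a:-, d:-, e:+; rest ⊤}
  B5:  IN={d:-; rest ⊤}  OUT={a:+, d:-; rest ⊤}
  B6:  IN={d:-; rest ⊤}  OUT={b:-, d:-; rest ⊤}
  B7:  IN={d:-; rest ⊤}  OUT={d:-; rest ⊤}

Merge at B6: IN[B6] = OUT[B3] ⊔ OUT[B5] = {a: ⊤, b: ⊤, c: ⊤, d: -, e: ⊤, f: ⊤}
Applying B6's transfer function to that IN value gives OUT[B6] (row B6 above).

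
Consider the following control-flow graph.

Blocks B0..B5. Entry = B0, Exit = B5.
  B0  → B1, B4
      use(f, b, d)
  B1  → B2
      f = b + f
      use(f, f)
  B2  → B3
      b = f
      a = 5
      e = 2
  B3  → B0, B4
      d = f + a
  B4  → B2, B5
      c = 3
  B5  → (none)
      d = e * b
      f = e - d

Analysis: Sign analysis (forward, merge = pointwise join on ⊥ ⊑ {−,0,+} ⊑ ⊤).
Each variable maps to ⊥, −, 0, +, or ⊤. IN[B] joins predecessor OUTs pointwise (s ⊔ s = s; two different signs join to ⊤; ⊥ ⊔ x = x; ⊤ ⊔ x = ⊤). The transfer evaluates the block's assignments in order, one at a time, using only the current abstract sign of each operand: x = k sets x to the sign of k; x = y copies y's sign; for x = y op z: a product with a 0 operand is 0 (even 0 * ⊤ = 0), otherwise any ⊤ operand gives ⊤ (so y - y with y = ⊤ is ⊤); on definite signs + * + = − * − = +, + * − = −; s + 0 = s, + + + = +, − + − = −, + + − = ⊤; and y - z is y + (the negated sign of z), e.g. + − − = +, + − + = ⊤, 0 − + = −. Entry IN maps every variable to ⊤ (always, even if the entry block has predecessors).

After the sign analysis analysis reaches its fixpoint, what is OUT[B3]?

Converged values:
  B0: | IN=(all ⊤) | OUT=(all ⊤)
  B1: | IN=(all ⊤) | OUT=(all ⊤)
  B2: | IN=(all ⊤) | OUT={a:+, e:+; rest ⊤}
  B3: | IN={a:+, e:+; rest ⊤} | OUT={a:+, e:+; rest ⊤}
  B4: | IN=(all ⊤) | OUT={c:+; rest ⊤}
  B5: | IN={c:+; rest ⊤} | OUT={c:+; rest ⊤}

Merge at B3: IN[B3] = OUT[B2] = {a: +, b: ⊤, c: ⊤, d: ⊤, e: +, f: ⊤}
Applying B3's transfer function to that IN value gives OUT[B3] (row B3 above).

Answer: {a: +, b: ⊤, c: ⊤, d: ⊤, e: +, f: ⊤}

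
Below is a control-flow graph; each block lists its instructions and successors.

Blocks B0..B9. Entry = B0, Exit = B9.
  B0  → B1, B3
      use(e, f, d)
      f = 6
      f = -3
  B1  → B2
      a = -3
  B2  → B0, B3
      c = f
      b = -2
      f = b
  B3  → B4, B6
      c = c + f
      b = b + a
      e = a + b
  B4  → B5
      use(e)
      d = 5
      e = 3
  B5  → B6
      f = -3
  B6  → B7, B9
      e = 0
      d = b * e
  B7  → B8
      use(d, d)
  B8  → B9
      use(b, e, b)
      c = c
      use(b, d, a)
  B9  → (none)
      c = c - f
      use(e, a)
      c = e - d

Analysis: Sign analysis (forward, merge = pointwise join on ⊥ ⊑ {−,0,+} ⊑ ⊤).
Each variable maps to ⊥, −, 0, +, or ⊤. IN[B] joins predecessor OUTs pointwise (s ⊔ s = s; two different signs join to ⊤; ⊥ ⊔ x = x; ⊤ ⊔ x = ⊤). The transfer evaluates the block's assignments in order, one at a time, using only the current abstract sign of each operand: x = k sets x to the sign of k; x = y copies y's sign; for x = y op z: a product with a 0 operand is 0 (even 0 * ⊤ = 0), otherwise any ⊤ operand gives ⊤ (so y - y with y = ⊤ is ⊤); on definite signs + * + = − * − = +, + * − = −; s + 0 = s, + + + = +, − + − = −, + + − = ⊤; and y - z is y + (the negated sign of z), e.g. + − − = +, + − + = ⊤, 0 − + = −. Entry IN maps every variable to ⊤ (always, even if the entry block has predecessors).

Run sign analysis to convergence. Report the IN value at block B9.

Converged values:
  B0: | IN=(all ⊤) | OUT={f:-; rest ⊤}
  B1: | IN={f:-; rest ⊤} | OUT={a:-, f:-; rest ⊤}
  B2: | IN={a:-, f:-; rest ⊤} | OUT={a:-, b:-, c:-, f:-; rest ⊤}
  B3: | IN={f:-; rest ⊤} | OUT={f:-; rest ⊤}
  B4: | IN={f:-; rest ⊤} | OUT={d:+, e:+, f:-; rest ⊤}
  B5: | IN={d:+, e:+, f:-; rest ⊤} | OUT={d:+, e:+, f:-; rest ⊤}
  B6: | IN={f:-; rest ⊤} | OUT={d:0, e:0, f:-; rest ⊤}
  B7: | IN={d:0, e:0, f:-; rest ⊤} | OUT={d:0, e:0, f:-; rest ⊤}
  B8: | IN={d:0, e:0, f:-; rest ⊤} | OUT={d:0, e:0, f:-; rest ⊤}
  B9: | IN={d:0, e:0, f:-; rest ⊤} | OUT={c:0, d:0, e:0, f:-; rest ⊤}

Merge at B9: IN[B9] = OUT[B6] ⊔ OUT[B8] = {a: ⊤, b: ⊤, c: ⊤, d: 0, e: 0, f: -}

Answer: {a: ⊤, b: ⊤, c: ⊤, d: 0, e: 0, f: -}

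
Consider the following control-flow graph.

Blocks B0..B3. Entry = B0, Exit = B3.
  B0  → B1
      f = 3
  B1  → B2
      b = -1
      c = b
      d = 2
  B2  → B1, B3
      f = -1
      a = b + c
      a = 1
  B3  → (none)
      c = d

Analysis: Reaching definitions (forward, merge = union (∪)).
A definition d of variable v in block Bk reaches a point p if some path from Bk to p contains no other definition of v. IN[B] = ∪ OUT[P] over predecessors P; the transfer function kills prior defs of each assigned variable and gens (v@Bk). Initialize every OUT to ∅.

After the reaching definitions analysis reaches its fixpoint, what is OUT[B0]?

Answer: {f@B0}

Trace:
Per-block solution:
  B0:  IN={}  OUT={f@B0}
  B1:  IN={a@B2, b@B1, c@B1, d@B1, f@B0, f@B2}  OUT={a@B2, b@B1, c@B1, d@B1, f@B0, f@B2}
  B2:  IN={a@B2, b@B1, c@B1, d@B1, f@B0, f@B2}  OUT={a@B2, b@B1, c@B1, d@B1, f@B2}
  B3:  IN={a@B2, b@B1, c@B1, d@B1, f@B2}  OUT={a@B2, b@B1, c@B3, d@B1, f@B2}

B0 is the boundary node: IN[B0] = {}
Applying B0's transfer function to that IN value gives OUT[B0] (row B0 above).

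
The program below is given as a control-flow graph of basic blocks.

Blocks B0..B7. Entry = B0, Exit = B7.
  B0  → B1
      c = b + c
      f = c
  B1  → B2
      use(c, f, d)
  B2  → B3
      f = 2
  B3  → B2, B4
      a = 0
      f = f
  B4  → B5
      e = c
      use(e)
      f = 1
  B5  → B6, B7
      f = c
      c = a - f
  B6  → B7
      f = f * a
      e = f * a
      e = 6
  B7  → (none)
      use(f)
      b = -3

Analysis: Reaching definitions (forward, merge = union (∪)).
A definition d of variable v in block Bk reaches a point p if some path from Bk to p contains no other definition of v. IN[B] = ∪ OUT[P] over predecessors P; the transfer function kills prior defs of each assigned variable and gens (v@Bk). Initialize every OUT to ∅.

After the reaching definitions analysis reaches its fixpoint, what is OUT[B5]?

Converged values:
  B0: | IN={} | OUT={c@B0, f@B0}
  B1: | IN={c@B0, f@B0} | OUT={c@B0, f@B0}
  B2: | IN={a@B3, c@B0, f@B0, f@B3} | OUT={a@B3, c@B0, f@B2}
  B3: | IN={a@B3, c@B0, f@B2} | OUT={a@B3, c@B0, f@B3}
  B4: | IN={a@B3, c@B0, f@B3} | OUT={a@B3, c@B0, e@B4, f@B4}
  B5: | IN={a@B3, c@B0, e@B4, f@B4} | OUT={a@B3, c@B5, e@B4, f@B5}
  B6: | IN={a@B3, c@B5, e@B4, f@B5} | OUT={a@B3, c@B5, e@B6, f@B6}
  B7: | IN={a@B3, c@B5, e@B4, e@B6, f@B5, f@B6} | OUT={a@B3, b@B7, c@B5, e@B4, e@B6, f@B5, f@B6}

Merge at B5: IN[B5] = OUT[B4] = {a@B3, c@B0, e@B4, f@B4}
Applying B5's transfer function to that IN value gives OUT[B5] (row B5 above).

Answer: {a@B3, c@B5, e@B4, f@B5}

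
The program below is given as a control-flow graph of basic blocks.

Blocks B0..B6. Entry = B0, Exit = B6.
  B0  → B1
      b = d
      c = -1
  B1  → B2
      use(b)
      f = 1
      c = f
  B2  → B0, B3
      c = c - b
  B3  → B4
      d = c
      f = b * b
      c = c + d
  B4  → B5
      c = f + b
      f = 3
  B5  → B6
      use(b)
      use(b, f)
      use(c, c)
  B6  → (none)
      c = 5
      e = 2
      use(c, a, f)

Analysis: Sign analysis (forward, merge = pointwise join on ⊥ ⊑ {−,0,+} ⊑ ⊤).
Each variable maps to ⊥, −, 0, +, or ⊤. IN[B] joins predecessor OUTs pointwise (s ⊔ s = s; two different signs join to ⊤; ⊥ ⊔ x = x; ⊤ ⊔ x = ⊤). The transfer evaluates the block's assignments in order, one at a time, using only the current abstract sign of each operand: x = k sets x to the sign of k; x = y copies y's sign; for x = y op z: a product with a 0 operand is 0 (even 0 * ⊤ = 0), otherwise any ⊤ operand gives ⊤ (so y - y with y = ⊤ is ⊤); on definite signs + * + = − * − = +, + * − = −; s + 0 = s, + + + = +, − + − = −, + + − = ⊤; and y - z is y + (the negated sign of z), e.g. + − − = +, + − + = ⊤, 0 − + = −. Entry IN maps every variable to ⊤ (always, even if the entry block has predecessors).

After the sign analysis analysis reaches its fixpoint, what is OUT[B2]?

Answer: {a: ⊤, b: ⊤, c: ⊤, d: ⊤, e: ⊤, f: +}

Derivation:
Per-block solution:
  B0: | IN=(all ⊤) | OUT={c:-; rest ⊤}
  B1: | IN={c:-; rest ⊤} | OUT={c:+, f:+; rest ⊤}
  B2: | IN={c:+, f:+; rest ⊤} | OUT={f:+; rest ⊤}
  B3: | IN={f:+; rest ⊤} | OUT=(all ⊤)
  B4: | IN=(all ⊤) | OUT={f:+; rest ⊤}
  B5: | IN={f:+; rest ⊤} | OUT={f:+; rest ⊤}
  B6: | IN={f:+; rest ⊤} | OUT={c:+, e:+, f:+; rest ⊤}

Merge at B2: IN[B2] = OUT[B1] = {a: ⊤, b: ⊤, c: +, d: ⊤, e: ⊤, f: +}
Applying B2's transfer function to that IN value gives OUT[B2] (row B2 above).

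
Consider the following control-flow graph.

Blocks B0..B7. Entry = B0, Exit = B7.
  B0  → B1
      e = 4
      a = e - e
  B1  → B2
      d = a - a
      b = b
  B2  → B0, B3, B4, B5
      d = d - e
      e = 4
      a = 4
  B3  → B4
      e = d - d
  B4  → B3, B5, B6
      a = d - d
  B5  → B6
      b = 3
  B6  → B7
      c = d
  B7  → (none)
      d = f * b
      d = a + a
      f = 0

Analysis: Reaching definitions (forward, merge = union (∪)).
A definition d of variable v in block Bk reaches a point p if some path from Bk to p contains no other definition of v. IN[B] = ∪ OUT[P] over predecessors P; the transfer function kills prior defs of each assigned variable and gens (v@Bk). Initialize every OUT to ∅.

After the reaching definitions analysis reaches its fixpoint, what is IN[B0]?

Per-block solution:
  B0:   IN={a@B2, b@B1, d@B2, e@B2}   OUT={a@B0, b@B1, d@B2, e@B0}
  B1:   IN={a@B0, b@B1, d@B2, e@B0}   OUT={a@B0, b@B1, d@B1, e@B0}
  B2:   IN={a@B0, b@B1, d@B1, e@B0}   OUT={a@B2, b@B1, d@B2, e@B2}
  B3:   IN={a@B2, a@B4, b@B1, d@B2, e@B2, e@B3}   OUT={a@B2, a@B4, b@B1, d@B2, e@B3}
  B4:   IN={a@B2, a@B4, b@B1, d@B2, e@B2, e@B3}   OUT={a@B4, b@B1, d@B2, e@B2, e@B3}
  B5:   IN={a@B2, a@B4, b@B1, d@B2, e@B2, e@B3}   OUT={a@B2, a@B4, b@B5, d@B2, e@B2, e@B3}
  B6:   IN={a@B2, a@B4, b@B1, b@B5, d@B2, e@B2, e@B3}   OUT={a@B2, a@B4, b@B1, b@B5, c@B6, d@B2, e@B2, e@B3}
  B7:   IN={a@B2, a@B4, b@B1, b@B5, c@B6, d@B2, e@B2, e@B3}   OUT={a@B2, a@B4, b@B1, b@B5, c@B6, d@B7, e@B2, e@B3, f@B7}

Merge at B0 (entry node, so the boundary value {} is joined with the incoming edge(s)): IN[B0] = {} ⊔ OUT[B2] = {a@B2, b@B1, d@B2, e@B2}

Answer: {a@B2, b@B1, d@B2, e@B2}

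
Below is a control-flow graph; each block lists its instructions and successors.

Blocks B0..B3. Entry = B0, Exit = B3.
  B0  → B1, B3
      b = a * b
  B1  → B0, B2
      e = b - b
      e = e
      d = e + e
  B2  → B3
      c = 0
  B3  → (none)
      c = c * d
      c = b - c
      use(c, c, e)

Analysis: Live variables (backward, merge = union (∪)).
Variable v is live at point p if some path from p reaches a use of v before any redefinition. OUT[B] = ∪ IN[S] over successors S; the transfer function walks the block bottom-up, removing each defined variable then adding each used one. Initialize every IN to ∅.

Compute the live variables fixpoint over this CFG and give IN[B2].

Answer: {b, d, e}

Derivation:
Converged values:
  B0: | IN={a, b, c, d, e} | OUT={a, b, c, d, e}
  B1: | IN={a, b, c} | OUT={a, b, c, d, e}
  B2: | IN={b, d, e} | OUT={b, c, d, e}
  B3: | IN={b, c, d, e} | OUT={}

Merge at B2: OUT[B2] = IN[B3] = {b, c, d, e}
Applying B2's transfer function to that OUT value gives IN[B2] (row B2 above).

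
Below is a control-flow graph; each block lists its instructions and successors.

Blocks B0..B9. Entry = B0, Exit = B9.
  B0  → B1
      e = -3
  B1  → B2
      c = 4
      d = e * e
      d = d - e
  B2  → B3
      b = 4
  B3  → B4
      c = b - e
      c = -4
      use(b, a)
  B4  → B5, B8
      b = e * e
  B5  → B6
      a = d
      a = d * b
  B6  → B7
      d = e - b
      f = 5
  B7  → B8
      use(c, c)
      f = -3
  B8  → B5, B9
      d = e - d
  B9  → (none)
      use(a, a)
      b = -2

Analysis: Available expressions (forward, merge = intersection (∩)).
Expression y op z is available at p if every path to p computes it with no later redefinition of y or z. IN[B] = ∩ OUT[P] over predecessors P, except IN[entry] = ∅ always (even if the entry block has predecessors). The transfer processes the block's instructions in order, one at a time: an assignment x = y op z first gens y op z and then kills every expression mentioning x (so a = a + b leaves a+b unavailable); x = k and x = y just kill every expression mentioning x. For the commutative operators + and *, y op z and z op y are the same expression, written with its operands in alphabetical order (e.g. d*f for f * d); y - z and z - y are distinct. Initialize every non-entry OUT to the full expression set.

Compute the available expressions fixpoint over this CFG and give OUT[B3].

Answer: {b-e, e*e}

Working:
Per-block solution:
  B0:   IN={}   OUT={}
  B1:   IN={}   OUT={e*e}
  B2:   IN={e*e}   OUT={e*e}
  B3:   IN={e*e}   OUT={b-e, e*e}
  B4:   IN={b-e, e*e}   OUT={e*e}
  B5:   IN={e*e}   OUT={b*d, e*e}
  B6:   IN={b*d, e*e}   OUT={e*e, e-b}
  B7:   IN={e*e, e-b}   OUT={e*e, e-b}
  B8:   IN={e*e}   OUT={e*e}
  B9:   IN={e*e}   OUT={e*e}

Merge at B3: IN[B3] = OUT[B2] = {e*e}
Applying B3's transfer function to that IN value gives OUT[B3] (row B3 above).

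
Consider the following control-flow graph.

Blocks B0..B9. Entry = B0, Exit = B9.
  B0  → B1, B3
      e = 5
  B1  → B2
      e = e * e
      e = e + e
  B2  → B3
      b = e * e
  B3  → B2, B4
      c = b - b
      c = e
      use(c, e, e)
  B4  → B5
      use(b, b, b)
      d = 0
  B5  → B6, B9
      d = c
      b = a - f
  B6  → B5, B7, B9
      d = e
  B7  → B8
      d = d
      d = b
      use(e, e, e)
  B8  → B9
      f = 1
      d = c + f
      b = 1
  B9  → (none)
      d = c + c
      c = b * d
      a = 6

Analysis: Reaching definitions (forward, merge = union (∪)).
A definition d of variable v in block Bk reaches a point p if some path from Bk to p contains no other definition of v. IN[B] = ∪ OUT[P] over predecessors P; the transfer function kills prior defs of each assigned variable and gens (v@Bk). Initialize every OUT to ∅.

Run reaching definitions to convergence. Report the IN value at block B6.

Answer: {b@B5, c@B3, d@B5, e@B0, e@B1}

Trace:
Converged values:
  B0: | IN={} | OUT={e@B0}
  B1: | IN={e@B0} | OUT={e@B1}
  B2: | IN={b@B2, c@B3, e@B0, e@B1} | OUT={b@B2, c@B3, e@B0, e@B1}
  B3: | IN={b@B2, c@B3, e@B0, e@B1} | OUT={b@B2, c@B3, e@B0, e@B1}
  B4: | IN={b@B2, c@B3, e@B0, e@B1} | OUT={b@B2, c@B3, d@B4, e@B0, e@B1}
  B5: | IN={b@B2, b@B5, c@B3, d@B4, d@B6, e@B0, e@B1} | OUT={b@B5, c@B3, d@B5, e@B0, e@B1}
  B6: | IN={b@B5, c@B3, d@B5, e@B0, e@B1} | OUT={b@B5, c@B3, d@B6, e@B0, e@B1}
  B7: | IN={b@B5, c@B3, d@B6, e@B0, e@B1} | OUT={b@B5, c@B3, d@B7, e@B0, e@B1}
  B8: | IN={b@B5, c@B3, d@B7, e@B0, e@B1} | OUT={b@B8, c@B3, d@B8, e@B0, e@B1, f@B8}
  B9: | IN={b@B5, b@B8, c@B3, d@B5, d@B6, d@B8, e@B0, e@B1, f@B8} | OUT={a@B9, b@B5, b@B8, c@B9, d@B9, e@B0, e@B1, f@B8}

Merge at B6: IN[B6] = OUT[B5] = {b@B5, c@B3, d@B5, e@B0, e@B1}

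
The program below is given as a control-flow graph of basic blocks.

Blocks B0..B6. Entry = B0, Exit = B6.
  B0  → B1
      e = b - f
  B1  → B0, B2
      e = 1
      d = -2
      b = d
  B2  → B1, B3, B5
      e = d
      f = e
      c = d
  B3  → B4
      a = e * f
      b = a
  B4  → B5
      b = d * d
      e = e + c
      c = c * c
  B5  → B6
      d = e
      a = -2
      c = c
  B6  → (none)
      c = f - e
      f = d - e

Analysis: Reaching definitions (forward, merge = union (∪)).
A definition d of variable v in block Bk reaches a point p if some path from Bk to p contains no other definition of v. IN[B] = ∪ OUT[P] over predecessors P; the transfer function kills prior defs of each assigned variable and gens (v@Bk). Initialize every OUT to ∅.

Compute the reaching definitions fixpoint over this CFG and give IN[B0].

Answer: {b@B1, c@B2, d@B1, e@B1, f@B2}

Working:
Per-block solution:
  B0:  IN={b@B1, c@B2, d@B1, e@B1, f@B2}  OUT={b@B1, c@B2, d@B1, e@B0, f@B2}
  B1:  IN={b@B1, c@B2, d@B1, e@B0, e@B2, f@B2}  OUT={b@B1, c@B2, d@B1, e@B1, f@B2}
  B2:  IN={b@B1, c@B2, d@B1, e@B1, f@B2}  OUT={b@B1, c@B2, d@B1, e@B2, f@B2}
  B3:  IN={b@B1, c@B2, d@B1, e@B2, f@B2}  OUT={a@B3, b@B3, c@B2, d@B1, e@B2, f@B2}
  B4:  IN={a@B3, b@B3, c@B2, d@B1, e@B2, f@B2}  OUT={a@B3, b@B4, c@B4, d@B1, e@B4, f@B2}
  B5:  IN={a@B3, b@B1, b@B4, c@B2, c@B4, d@B1, e@B2, e@B4, f@B2}  OUT={a@B5, b@B1, b@B4, c@B5, d@B5, e@B2, e@B4, f@B2}
  B6:  IN={a@B5, b@B1, b@B4, c@B5, d@B5, e@B2, e@B4, f@B2}  OUT={a@B5, b@B1, b@B4, c@B6, d@B5, e@B2, e@B4, f@B6}

Merge at B0 (entry node, so the boundary value {} is joined with the incoming edge(s)): IN[B0] = {} ⊔ OUT[B1] = {b@B1, c@B2, d@B1, e@B1, f@B2}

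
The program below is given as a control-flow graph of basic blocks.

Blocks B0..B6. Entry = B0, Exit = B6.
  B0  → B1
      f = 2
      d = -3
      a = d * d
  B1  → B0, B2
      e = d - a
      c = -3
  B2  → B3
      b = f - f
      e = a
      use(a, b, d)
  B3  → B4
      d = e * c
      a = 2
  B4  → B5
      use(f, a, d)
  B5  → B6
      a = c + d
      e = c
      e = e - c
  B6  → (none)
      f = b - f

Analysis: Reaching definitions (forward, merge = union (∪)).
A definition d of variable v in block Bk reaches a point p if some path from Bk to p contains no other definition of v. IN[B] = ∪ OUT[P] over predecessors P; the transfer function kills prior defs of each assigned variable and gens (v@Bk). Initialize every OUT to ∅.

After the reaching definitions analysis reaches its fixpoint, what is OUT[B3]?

Answer: {a@B3, b@B2, c@B1, d@B3, e@B2, f@B0}

Working:
Fixpoint table:
  B0: | IN={a@B0, c@B1, d@B0, e@B1, f@B0} | OUT={a@B0, c@B1, d@B0, e@B1, f@B0}
  B1: | IN={a@B0, c@B1, d@B0, e@B1, f@B0} | OUT={a@B0, c@B1, d@B0, e@B1, f@B0}
  B2: | IN={a@B0, c@B1, d@B0, e@B1, f@B0} | OUT={a@B0, b@B2, c@B1, d@B0, e@B2, f@B0}
  B3: | IN={a@B0, b@B2, c@B1, d@B0, e@B2, f@B0} | OUT={a@B3, b@B2, c@B1, d@B3, e@B2, f@B0}
  B4: | IN={a@B3, b@B2, c@B1, d@B3, e@B2, f@B0} | OUT={a@B3, b@B2, c@B1, d@B3, e@B2, f@B0}
  B5: | IN={a@B3, b@B2, c@B1, d@B3, e@B2, f@B0} | OUT={a@B5, b@B2, c@B1, d@B3, e@B5, f@B0}
  B6: | IN={a@B5, b@B2, c@B1, d@B3, e@B5, f@B0} | OUT={a@B5, b@B2, c@B1, d@B3, e@B5, f@B6}

Merge at B3: IN[B3] = OUT[B2] = {a@B0, b@B2, c@B1, d@B0, e@B2, f@B0}
Applying B3's transfer function to that IN value gives OUT[B3] (row B3 above).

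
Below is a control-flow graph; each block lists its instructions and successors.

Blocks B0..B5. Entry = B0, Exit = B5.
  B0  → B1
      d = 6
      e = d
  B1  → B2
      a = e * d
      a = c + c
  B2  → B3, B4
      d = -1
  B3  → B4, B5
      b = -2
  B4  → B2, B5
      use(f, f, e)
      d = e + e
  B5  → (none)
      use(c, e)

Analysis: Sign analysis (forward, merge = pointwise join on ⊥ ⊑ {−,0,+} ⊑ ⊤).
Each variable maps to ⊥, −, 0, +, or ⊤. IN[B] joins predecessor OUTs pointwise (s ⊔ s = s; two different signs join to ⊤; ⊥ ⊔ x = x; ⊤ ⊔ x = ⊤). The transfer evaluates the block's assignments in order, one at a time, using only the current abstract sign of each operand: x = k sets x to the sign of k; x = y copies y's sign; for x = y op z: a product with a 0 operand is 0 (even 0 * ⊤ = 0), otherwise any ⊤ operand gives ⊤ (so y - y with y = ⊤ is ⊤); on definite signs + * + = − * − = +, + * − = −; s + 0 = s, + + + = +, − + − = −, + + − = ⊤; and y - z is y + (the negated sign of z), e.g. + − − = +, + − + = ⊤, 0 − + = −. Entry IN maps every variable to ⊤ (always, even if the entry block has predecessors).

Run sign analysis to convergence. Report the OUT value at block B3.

Fixpoint table:
  B0:   IN=(all ⊤)   OUT={d:+, e:+; rest ⊤}
  B1:   IN={d:+, e:+; rest ⊤}   OUT={d:+, e:+; rest ⊤}
  B2:   IN={d:+, e:+; rest ⊤}   OUT={d:-, e:+; rest ⊤}
  B3:   IN={d:-, e:+; rest ⊤}   OUT={b:-, d:-, e:+; rest ⊤}
  B4:   IN={d:-, e:+; rest ⊤}   OUT={d:+, e:+; rest ⊤}
  B5:   IN={e:+; rest ⊤}   OUT={e:+; rest ⊤}

Merge at B3: IN[B3] = OUT[B2] = {a: ⊤, b: ⊤, c: ⊤, d: -, e: +, f: ⊤}
Applying B3's transfer function to that IN value gives OUT[B3] (row B3 above).

Answer: {a: ⊤, b: -, c: ⊤, d: -, e: +, f: ⊤}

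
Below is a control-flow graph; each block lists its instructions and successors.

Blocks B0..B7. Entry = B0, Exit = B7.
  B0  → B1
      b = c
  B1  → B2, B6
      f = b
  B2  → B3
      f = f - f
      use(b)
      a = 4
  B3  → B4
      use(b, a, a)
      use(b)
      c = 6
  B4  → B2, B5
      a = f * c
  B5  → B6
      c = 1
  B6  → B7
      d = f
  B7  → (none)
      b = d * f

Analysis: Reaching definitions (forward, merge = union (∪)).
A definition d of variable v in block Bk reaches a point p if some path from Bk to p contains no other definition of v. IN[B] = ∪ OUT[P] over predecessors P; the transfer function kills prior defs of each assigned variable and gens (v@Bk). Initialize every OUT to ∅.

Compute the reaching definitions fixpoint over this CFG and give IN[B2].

Per-block solution:
  B0:   IN={}   OUT={b@B0}
  B1:   IN={b@B0}   OUT={b@B0, f@B1}
  B2:   IN={a@B4, b@B0, c@B3, f@B1, f@B2}   OUT={a@B2, b@B0, c@B3, f@B2}
  B3:   IN={a@B2, b@B0, c@B3, f@B2}   OUT={a@B2, b@B0, c@B3, f@B2}
  B4:   IN={a@B2, b@B0, c@B3, f@B2}   OUT={a@B4, b@B0, c@B3, f@B2}
  B5:   IN={a@B4, b@B0, c@B3, f@B2}   OUT={a@B4, b@B0, c@B5, f@B2}
  B6:   IN={a@B4, b@B0, c@B5, f@B1, f@B2}   OUT={a@B4, b@B0, c@B5, d@B6, f@B1, f@B2}
  B7:   IN={a@B4, b@B0, c@B5, d@B6, f@B1, f@B2}   OUT={a@B4, b@B7, c@B5, d@B6, f@B1, f@B2}

Merge at B2: IN[B2] = OUT[B1] ⊔ OUT[B4] = {a@B4, b@B0, c@B3, f@B1, f@B2}

Answer: {a@B4, b@B0, c@B3, f@B1, f@B2}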